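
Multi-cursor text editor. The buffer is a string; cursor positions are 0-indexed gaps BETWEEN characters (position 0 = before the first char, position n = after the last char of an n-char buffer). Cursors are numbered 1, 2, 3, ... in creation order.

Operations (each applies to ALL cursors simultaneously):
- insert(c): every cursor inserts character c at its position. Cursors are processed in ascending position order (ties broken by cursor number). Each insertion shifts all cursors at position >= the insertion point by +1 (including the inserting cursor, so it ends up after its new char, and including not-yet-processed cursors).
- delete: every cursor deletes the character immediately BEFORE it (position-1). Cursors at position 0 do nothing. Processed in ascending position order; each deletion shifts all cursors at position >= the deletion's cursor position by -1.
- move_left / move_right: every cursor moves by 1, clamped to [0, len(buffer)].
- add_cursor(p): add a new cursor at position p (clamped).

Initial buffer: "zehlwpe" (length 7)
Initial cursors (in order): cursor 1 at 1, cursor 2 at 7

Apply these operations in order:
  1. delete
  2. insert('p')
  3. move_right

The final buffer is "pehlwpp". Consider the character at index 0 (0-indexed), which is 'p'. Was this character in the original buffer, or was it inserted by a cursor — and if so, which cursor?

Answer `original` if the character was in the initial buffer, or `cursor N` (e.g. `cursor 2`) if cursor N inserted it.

Answer: cursor 1

Derivation:
After op 1 (delete): buffer="ehlwp" (len 5), cursors c1@0 c2@5, authorship .....
After op 2 (insert('p')): buffer="pehlwpp" (len 7), cursors c1@1 c2@7, authorship 1.....2
After op 3 (move_right): buffer="pehlwpp" (len 7), cursors c1@2 c2@7, authorship 1.....2
Authorship (.=original, N=cursor N): 1 . . . . . 2
Index 0: author = 1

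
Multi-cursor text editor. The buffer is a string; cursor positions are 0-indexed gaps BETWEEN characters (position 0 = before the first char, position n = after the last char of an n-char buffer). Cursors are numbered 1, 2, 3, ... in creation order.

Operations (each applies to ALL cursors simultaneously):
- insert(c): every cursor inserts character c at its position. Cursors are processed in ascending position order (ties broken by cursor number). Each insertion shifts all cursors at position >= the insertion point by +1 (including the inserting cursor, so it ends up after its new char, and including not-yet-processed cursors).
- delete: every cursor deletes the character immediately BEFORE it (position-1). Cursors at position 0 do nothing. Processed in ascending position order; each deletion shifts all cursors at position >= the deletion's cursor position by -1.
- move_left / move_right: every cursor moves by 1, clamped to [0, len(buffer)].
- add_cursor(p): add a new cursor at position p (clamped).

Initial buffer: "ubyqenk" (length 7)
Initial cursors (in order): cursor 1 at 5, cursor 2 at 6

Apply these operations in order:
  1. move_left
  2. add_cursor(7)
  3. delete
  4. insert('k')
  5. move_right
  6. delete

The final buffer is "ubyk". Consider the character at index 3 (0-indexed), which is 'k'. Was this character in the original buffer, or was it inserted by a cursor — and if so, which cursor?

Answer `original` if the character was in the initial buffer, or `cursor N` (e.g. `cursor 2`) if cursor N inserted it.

After op 1 (move_left): buffer="ubyqenk" (len 7), cursors c1@4 c2@5, authorship .......
After op 2 (add_cursor(7)): buffer="ubyqenk" (len 7), cursors c1@4 c2@5 c3@7, authorship .......
After op 3 (delete): buffer="ubyn" (len 4), cursors c1@3 c2@3 c3@4, authorship ....
After op 4 (insert('k')): buffer="ubykknk" (len 7), cursors c1@5 c2@5 c3@7, authorship ...12.3
After op 5 (move_right): buffer="ubykknk" (len 7), cursors c1@6 c2@6 c3@7, authorship ...12.3
After op 6 (delete): buffer="ubyk" (len 4), cursors c1@4 c2@4 c3@4, authorship ...1
Authorship (.=original, N=cursor N): . . . 1
Index 3: author = 1

Answer: cursor 1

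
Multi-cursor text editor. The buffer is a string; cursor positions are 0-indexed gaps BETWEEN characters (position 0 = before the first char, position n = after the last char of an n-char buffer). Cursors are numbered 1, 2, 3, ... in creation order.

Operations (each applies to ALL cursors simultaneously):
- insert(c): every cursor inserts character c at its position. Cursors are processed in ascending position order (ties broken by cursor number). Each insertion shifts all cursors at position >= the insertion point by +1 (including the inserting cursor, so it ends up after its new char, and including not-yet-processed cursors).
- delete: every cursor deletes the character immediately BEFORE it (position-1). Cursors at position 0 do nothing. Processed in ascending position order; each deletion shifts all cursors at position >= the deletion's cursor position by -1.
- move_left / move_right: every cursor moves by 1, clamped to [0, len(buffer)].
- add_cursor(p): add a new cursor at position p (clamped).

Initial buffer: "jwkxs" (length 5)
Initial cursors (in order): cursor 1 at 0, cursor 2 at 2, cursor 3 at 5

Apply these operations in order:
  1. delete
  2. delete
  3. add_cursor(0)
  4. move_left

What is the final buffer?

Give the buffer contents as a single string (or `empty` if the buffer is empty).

Answer: k

Derivation:
After op 1 (delete): buffer="jkx" (len 3), cursors c1@0 c2@1 c3@3, authorship ...
After op 2 (delete): buffer="k" (len 1), cursors c1@0 c2@0 c3@1, authorship .
After op 3 (add_cursor(0)): buffer="k" (len 1), cursors c1@0 c2@0 c4@0 c3@1, authorship .
After op 4 (move_left): buffer="k" (len 1), cursors c1@0 c2@0 c3@0 c4@0, authorship .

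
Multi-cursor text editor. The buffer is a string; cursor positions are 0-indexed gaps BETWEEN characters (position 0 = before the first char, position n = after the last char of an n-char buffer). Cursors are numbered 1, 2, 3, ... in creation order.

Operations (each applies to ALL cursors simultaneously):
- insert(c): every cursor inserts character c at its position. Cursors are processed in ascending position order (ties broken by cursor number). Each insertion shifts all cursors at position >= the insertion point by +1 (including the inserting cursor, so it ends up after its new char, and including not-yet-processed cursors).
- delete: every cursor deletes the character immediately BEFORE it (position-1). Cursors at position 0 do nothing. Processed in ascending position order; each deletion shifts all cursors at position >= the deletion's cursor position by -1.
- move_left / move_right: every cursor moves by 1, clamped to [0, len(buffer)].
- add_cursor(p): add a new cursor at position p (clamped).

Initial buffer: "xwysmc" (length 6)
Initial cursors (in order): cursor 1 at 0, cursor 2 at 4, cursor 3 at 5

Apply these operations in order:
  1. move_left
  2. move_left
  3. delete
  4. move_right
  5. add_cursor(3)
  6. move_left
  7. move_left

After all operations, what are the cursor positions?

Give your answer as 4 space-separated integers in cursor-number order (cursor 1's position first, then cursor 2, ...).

After op 1 (move_left): buffer="xwysmc" (len 6), cursors c1@0 c2@3 c3@4, authorship ......
After op 2 (move_left): buffer="xwysmc" (len 6), cursors c1@0 c2@2 c3@3, authorship ......
After op 3 (delete): buffer="xsmc" (len 4), cursors c1@0 c2@1 c3@1, authorship ....
After op 4 (move_right): buffer="xsmc" (len 4), cursors c1@1 c2@2 c3@2, authorship ....
After op 5 (add_cursor(3)): buffer="xsmc" (len 4), cursors c1@1 c2@2 c3@2 c4@3, authorship ....
After op 6 (move_left): buffer="xsmc" (len 4), cursors c1@0 c2@1 c3@1 c4@2, authorship ....
After op 7 (move_left): buffer="xsmc" (len 4), cursors c1@0 c2@0 c3@0 c4@1, authorship ....

Answer: 0 0 0 1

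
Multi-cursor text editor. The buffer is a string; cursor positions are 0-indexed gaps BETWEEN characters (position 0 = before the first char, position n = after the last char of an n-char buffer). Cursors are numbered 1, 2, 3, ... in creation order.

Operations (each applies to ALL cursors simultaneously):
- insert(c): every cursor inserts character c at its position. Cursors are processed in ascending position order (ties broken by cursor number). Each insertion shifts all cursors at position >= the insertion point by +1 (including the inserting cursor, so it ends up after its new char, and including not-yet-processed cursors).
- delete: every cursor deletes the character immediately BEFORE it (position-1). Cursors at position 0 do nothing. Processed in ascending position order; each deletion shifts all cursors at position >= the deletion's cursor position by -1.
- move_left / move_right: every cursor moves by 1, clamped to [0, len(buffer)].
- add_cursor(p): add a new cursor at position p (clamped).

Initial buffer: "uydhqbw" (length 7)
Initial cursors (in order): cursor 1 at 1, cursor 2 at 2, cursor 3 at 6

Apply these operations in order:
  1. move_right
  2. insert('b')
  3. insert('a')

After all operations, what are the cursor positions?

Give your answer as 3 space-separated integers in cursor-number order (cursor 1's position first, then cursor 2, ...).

Answer: 4 7 13

Derivation:
After op 1 (move_right): buffer="uydhqbw" (len 7), cursors c1@2 c2@3 c3@7, authorship .......
After op 2 (insert('b')): buffer="uybdbhqbwb" (len 10), cursors c1@3 c2@5 c3@10, authorship ..1.2....3
After op 3 (insert('a')): buffer="uybadbahqbwba" (len 13), cursors c1@4 c2@7 c3@13, authorship ..11.22....33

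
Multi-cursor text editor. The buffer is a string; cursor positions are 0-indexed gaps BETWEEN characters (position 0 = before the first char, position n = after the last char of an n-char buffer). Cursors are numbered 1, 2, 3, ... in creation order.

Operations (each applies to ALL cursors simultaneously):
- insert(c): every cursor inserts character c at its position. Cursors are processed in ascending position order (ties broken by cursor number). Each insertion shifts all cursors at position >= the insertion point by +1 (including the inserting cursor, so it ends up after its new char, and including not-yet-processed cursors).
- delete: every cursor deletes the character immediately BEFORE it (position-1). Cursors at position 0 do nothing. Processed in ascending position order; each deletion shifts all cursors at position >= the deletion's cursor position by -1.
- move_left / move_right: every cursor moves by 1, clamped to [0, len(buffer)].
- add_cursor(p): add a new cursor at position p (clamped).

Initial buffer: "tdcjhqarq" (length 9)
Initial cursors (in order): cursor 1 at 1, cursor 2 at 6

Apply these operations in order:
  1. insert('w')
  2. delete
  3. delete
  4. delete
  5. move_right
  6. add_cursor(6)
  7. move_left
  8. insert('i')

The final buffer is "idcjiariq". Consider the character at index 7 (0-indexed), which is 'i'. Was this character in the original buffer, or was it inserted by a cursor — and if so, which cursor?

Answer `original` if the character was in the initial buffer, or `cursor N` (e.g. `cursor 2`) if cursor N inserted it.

Answer: cursor 3

Derivation:
After op 1 (insert('w')): buffer="twdcjhqwarq" (len 11), cursors c1@2 c2@8, authorship .1.....2...
After op 2 (delete): buffer="tdcjhqarq" (len 9), cursors c1@1 c2@6, authorship .........
After op 3 (delete): buffer="dcjharq" (len 7), cursors c1@0 c2@4, authorship .......
After op 4 (delete): buffer="dcjarq" (len 6), cursors c1@0 c2@3, authorship ......
After op 5 (move_right): buffer="dcjarq" (len 6), cursors c1@1 c2@4, authorship ......
After op 6 (add_cursor(6)): buffer="dcjarq" (len 6), cursors c1@1 c2@4 c3@6, authorship ......
After op 7 (move_left): buffer="dcjarq" (len 6), cursors c1@0 c2@3 c3@5, authorship ......
After op 8 (insert('i')): buffer="idcjiariq" (len 9), cursors c1@1 c2@5 c3@8, authorship 1...2..3.
Authorship (.=original, N=cursor N): 1 . . . 2 . . 3 .
Index 7: author = 3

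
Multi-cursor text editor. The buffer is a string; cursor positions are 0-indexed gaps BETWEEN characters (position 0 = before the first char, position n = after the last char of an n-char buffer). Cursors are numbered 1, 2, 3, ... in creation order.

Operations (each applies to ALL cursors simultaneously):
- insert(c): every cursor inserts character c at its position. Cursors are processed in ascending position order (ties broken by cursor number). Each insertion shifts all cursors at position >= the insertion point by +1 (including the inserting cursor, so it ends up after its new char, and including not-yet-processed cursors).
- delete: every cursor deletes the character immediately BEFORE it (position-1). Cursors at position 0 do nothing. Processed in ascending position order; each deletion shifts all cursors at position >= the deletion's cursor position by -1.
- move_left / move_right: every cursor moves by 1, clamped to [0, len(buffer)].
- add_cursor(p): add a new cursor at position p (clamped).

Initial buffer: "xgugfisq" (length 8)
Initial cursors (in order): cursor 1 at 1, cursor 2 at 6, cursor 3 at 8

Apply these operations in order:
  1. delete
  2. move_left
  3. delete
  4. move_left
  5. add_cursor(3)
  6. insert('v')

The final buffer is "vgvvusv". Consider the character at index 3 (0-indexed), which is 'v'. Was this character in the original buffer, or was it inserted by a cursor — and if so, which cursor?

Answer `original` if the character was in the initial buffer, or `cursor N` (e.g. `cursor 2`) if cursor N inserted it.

Answer: cursor 3

Derivation:
After op 1 (delete): buffer="gugfs" (len 5), cursors c1@0 c2@4 c3@5, authorship .....
After op 2 (move_left): buffer="gugfs" (len 5), cursors c1@0 c2@3 c3@4, authorship .....
After op 3 (delete): buffer="gus" (len 3), cursors c1@0 c2@2 c3@2, authorship ...
After op 4 (move_left): buffer="gus" (len 3), cursors c1@0 c2@1 c3@1, authorship ...
After op 5 (add_cursor(3)): buffer="gus" (len 3), cursors c1@0 c2@1 c3@1 c4@3, authorship ...
After op 6 (insert('v')): buffer="vgvvusv" (len 7), cursors c1@1 c2@4 c3@4 c4@7, authorship 1.23..4
Authorship (.=original, N=cursor N): 1 . 2 3 . . 4
Index 3: author = 3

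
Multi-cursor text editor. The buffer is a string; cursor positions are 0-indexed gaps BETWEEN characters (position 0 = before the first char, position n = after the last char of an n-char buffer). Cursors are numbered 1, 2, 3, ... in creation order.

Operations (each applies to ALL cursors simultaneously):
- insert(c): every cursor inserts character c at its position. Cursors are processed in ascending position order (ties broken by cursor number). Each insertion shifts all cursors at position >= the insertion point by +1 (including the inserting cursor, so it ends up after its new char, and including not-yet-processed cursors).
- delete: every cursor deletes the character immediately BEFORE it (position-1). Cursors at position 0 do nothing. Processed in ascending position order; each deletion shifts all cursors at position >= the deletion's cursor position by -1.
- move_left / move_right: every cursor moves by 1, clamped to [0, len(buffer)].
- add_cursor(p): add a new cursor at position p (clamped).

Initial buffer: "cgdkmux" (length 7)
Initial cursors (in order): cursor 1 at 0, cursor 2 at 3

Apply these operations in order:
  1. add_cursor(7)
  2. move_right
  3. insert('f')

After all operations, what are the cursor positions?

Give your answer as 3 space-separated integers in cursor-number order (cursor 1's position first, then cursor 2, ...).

Answer: 2 6 10

Derivation:
After op 1 (add_cursor(7)): buffer="cgdkmux" (len 7), cursors c1@0 c2@3 c3@7, authorship .......
After op 2 (move_right): buffer="cgdkmux" (len 7), cursors c1@1 c2@4 c3@7, authorship .......
After op 3 (insert('f')): buffer="cfgdkfmuxf" (len 10), cursors c1@2 c2@6 c3@10, authorship .1...2...3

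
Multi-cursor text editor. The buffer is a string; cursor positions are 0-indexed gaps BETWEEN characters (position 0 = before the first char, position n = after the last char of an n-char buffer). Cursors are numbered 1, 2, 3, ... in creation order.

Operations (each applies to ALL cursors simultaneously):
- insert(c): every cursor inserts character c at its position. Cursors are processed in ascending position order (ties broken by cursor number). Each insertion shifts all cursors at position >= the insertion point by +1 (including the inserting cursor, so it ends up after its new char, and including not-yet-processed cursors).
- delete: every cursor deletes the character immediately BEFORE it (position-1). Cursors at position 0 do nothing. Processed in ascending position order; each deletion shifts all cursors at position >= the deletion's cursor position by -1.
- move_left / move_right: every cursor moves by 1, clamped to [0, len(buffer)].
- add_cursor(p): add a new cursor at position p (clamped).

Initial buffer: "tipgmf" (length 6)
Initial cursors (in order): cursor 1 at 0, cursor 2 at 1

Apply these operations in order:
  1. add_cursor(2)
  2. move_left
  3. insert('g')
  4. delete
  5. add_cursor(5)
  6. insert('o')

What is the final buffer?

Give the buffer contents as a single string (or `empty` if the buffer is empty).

Answer: ootoipgmof

Derivation:
After op 1 (add_cursor(2)): buffer="tipgmf" (len 6), cursors c1@0 c2@1 c3@2, authorship ......
After op 2 (move_left): buffer="tipgmf" (len 6), cursors c1@0 c2@0 c3@1, authorship ......
After op 3 (insert('g')): buffer="ggtgipgmf" (len 9), cursors c1@2 c2@2 c3@4, authorship 12.3.....
After op 4 (delete): buffer="tipgmf" (len 6), cursors c1@0 c2@0 c3@1, authorship ......
After op 5 (add_cursor(5)): buffer="tipgmf" (len 6), cursors c1@0 c2@0 c3@1 c4@5, authorship ......
After op 6 (insert('o')): buffer="ootoipgmof" (len 10), cursors c1@2 c2@2 c3@4 c4@9, authorship 12.3....4.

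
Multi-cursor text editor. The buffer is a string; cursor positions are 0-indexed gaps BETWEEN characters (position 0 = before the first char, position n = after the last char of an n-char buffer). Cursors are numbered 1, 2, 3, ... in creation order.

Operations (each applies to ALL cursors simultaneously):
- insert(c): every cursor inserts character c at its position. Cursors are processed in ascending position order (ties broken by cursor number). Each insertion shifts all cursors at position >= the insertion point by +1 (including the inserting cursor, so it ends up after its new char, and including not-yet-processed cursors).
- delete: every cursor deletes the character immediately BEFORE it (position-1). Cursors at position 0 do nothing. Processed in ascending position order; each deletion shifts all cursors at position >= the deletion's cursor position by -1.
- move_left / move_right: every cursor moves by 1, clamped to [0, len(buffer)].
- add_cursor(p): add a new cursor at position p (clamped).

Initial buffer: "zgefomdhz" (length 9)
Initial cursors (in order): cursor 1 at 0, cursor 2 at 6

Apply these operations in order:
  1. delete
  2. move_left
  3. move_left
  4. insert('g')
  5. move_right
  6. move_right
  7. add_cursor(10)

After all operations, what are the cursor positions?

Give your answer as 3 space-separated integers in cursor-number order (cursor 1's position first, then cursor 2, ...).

After op 1 (delete): buffer="zgefodhz" (len 8), cursors c1@0 c2@5, authorship ........
After op 2 (move_left): buffer="zgefodhz" (len 8), cursors c1@0 c2@4, authorship ........
After op 3 (move_left): buffer="zgefodhz" (len 8), cursors c1@0 c2@3, authorship ........
After op 4 (insert('g')): buffer="gzgegfodhz" (len 10), cursors c1@1 c2@5, authorship 1...2.....
After op 5 (move_right): buffer="gzgegfodhz" (len 10), cursors c1@2 c2@6, authorship 1...2.....
After op 6 (move_right): buffer="gzgegfodhz" (len 10), cursors c1@3 c2@7, authorship 1...2.....
After op 7 (add_cursor(10)): buffer="gzgegfodhz" (len 10), cursors c1@3 c2@7 c3@10, authorship 1...2.....

Answer: 3 7 10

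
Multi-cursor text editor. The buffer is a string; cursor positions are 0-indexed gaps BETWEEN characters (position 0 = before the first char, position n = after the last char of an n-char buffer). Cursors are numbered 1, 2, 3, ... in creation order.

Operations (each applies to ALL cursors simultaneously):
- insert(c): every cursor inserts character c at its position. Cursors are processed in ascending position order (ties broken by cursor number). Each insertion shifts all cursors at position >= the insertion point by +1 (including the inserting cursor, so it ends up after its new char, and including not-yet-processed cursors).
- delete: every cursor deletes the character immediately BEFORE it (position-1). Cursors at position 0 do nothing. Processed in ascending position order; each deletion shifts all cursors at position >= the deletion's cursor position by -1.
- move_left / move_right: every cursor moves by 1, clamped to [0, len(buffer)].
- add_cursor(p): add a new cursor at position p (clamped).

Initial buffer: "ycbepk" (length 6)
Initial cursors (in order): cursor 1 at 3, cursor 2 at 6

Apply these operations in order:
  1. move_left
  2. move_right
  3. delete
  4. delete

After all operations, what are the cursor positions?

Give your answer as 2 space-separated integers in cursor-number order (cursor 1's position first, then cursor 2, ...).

After op 1 (move_left): buffer="ycbepk" (len 6), cursors c1@2 c2@5, authorship ......
After op 2 (move_right): buffer="ycbepk" (len 6), cursors c1@3 c2@6, authorship ......
After op 3 (delete): buffer="ycep" (len 4), cursors c1@2 c2@4, authorship ....
After op 4 (delete): buffer="ye" (len 2), cursors c1@1 c2@2, authorship ..

Answer: 1 2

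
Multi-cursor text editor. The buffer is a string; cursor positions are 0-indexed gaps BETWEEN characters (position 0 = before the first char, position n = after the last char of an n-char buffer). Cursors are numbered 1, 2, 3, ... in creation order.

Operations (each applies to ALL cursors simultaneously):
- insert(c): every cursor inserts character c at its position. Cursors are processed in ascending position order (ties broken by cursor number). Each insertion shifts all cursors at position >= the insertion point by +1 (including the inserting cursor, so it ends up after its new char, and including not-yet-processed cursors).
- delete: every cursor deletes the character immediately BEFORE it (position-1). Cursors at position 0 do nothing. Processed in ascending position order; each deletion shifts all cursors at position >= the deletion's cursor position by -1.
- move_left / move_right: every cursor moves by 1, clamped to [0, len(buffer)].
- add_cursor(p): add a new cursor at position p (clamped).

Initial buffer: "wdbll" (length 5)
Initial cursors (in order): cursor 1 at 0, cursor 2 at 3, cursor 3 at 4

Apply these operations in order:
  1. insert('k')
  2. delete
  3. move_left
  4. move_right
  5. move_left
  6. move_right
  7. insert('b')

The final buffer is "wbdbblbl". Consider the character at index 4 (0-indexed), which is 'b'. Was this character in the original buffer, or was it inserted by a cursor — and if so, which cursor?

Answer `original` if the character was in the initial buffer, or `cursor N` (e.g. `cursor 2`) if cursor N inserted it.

Answer: cursor 2

Derivation:
After op 1 (insert('k')): buffer="kwdbklkl" (len 8), cursors c1@1 c2@5 c3@7, authorship 1...2.3.
After op 2 (delete): buffer="wdbll" (len 5), cursors c1@0 c2@3 c3@4, authorship .....
After op 3 (move_left): buffer="wdbll" (len 5), cursors c1@0 c2@2 c3@3, authorship .....
After op 4 (move_right): buffer="wdbll" (len 5), cursors c1@1 c2@3 c3@4, authorship .....
After op 5 (move_left): buffer="wdbll" (len 5), cursors c1@0 c2@2 c3@3, authorship .....
After op 6 (move_right): buffer="wdbll" (len 5), cursors c1@1 c2@3 c3@4, authorship .....
After op 7 (insert('b')): buffer="wbdbblbl" (len 8), cursors c1@2 c2@5 c3@7, authorship .1..2.3.
Authorship (.=original, N=cursor N): . 1 . . 2 . 3 .
Index 4: author = 2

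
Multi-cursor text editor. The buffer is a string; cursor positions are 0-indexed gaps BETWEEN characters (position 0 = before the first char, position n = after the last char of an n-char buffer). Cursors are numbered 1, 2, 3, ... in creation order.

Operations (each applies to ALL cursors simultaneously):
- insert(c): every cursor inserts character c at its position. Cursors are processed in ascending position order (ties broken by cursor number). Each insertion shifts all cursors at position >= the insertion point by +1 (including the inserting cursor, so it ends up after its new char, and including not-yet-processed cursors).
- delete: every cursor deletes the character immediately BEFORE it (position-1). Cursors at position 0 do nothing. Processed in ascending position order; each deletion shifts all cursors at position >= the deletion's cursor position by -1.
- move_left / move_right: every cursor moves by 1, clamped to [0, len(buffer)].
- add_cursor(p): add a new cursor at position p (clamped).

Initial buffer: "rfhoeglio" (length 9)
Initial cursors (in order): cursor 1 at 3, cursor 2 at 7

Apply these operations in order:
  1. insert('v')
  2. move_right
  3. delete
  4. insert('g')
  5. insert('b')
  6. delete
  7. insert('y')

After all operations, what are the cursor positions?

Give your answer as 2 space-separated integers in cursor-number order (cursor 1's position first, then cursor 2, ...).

After op 1 (insert('v')): buffer="rfhvoeglvio" (len 11), cursors c1@4 c2@9, authorship ...1....2..
After op 2 (move_right): buffer="rfhvoeglvio" (len 11), cursors c1@5 c2@10, authorship ...1....2..
After op 3 (delete): buffer="rfhveglvo" (len 9), cursors c1@4 c2@8, authorship ...1...2.
After op 4 (insert('g')): buffer="rfhvgeglvgo" (len 11), cursors c1@5 c2@10, authorship ...11...22.
After op 5 (insert('b')): buffer="rfhvgbeglvgbo" (len 13), cursors c1@6 c2@12, authorship ...111...222.
After op 6 (delete): buffer="rfhvgeglvgo" (len 11), cursors c1@5 c2@10, authorship ...11...22.
After op 7 (insert('y')): buffer="rfhvgyeglvgyo" (len 13), cursors c1@6 c2@12, authorship ...111...222.

Answer: 6 12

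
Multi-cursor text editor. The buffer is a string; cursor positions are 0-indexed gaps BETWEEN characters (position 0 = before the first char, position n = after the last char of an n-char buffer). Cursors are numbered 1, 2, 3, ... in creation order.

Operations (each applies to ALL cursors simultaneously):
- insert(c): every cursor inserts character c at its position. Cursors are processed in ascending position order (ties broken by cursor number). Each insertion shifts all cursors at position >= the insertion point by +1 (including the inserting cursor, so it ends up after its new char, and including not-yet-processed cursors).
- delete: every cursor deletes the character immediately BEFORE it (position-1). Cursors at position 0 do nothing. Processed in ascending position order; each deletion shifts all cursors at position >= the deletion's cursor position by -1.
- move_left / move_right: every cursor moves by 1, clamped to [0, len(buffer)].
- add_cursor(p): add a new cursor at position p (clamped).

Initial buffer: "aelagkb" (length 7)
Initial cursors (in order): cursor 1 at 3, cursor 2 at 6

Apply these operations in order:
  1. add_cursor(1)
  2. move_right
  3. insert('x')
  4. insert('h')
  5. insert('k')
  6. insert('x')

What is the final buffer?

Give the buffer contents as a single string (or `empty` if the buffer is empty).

Answer: aexhkxlaxhkxgkbxhkx

Derivation:
After op 1 (add_cursor(1)): buffer="aelagkb" (len 7), cursors c3@1 c1@3 c2@6, authorship .......
After op 2 (move_right): buffer="aelagkb" (len 7), cursors c3@2 c1@4 c2@7, authorship .......
After op 3 (insert('x')): buffer="aexlaxgkbx" (len 10), cursors c3@3 c1@6 c2@10, authorship ..3..1...2
After op 4 (insert('h')): buffer="aexhlaxhgkbxh" (len 13), cursors c3@4 c1@8 c2@13, authorship ..33..11...22
After op 5 (insert('k')): buffer="aexhklaxhkgkbxhk" (len 16), cursors c3@5 c1@10 c2@16, authorship ..333..111...222
After op 6 (insert('x')): buffer="aexhkxlaxhkxgkbxhkx" (len 19), cursors c3@6 c1@12 c2@19, authorship ..3333..1111...2222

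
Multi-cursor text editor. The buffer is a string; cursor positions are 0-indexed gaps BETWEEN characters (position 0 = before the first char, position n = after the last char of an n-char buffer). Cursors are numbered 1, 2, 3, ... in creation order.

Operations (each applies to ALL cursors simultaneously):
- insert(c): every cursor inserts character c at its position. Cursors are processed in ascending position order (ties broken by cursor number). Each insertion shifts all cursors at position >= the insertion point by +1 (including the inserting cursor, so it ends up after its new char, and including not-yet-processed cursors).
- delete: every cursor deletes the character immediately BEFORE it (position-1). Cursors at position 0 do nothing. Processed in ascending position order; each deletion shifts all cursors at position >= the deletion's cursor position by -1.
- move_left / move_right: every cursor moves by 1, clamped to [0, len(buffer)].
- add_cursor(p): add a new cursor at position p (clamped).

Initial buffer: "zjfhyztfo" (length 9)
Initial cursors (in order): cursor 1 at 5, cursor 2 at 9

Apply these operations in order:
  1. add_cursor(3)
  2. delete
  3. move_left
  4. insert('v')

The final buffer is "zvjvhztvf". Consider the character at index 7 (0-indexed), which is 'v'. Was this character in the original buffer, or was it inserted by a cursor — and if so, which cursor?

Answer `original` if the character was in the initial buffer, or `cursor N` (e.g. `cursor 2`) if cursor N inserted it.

After op 1 (add_cursor(3)): buffer="zjfhyztfo" (len 9), cursors c3@3 c1@5 c2@9, authorship .........
After op 2 (delete): buffer="zjhztf" (len 6), cursors c3@2 c1@3 c2@6, authorship ......
After op 3 (move_left): buffer="zjhztf" (len 6), cursors c3@1 c1@2 c2@5, authorship ......
After op 4 (insert('v')): buffer="zvjvhztvf" (len 9), cursors c3@2 c1@4 c2@8, authorship .3.1...2.
Authorship (.=original, N=cursor N): . 3 . 1 . . . 2 .
Index 7: author = 2

Answer: cursor 2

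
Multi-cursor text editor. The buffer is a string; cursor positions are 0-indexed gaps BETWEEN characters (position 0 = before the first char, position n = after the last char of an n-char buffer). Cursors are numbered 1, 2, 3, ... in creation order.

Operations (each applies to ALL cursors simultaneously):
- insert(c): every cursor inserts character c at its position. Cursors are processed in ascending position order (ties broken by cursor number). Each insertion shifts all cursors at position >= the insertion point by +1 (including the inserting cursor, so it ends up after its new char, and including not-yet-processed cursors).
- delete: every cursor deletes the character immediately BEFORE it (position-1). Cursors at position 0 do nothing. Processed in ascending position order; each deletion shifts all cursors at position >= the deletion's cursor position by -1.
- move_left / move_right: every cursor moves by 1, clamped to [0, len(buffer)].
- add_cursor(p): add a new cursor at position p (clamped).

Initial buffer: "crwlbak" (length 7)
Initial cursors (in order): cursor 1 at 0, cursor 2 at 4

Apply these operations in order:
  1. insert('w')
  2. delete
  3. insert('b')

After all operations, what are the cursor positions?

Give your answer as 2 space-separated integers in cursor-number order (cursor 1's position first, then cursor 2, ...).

Answer: 1 6

Derivation:
After op 1 (insert('w')): buffer="wcrwlwbak" (len 9), cursors c1@1 c2@6, authorship 1....2...
After op 2 (delete): buffer="crwlbak" (len 7), cursors c1@0 c2@4, authorship .......
After op 3 (insert('b')): buffer="bcrwlbbak" (len 9), cursors c1@1 c2@6, authorship 1....2...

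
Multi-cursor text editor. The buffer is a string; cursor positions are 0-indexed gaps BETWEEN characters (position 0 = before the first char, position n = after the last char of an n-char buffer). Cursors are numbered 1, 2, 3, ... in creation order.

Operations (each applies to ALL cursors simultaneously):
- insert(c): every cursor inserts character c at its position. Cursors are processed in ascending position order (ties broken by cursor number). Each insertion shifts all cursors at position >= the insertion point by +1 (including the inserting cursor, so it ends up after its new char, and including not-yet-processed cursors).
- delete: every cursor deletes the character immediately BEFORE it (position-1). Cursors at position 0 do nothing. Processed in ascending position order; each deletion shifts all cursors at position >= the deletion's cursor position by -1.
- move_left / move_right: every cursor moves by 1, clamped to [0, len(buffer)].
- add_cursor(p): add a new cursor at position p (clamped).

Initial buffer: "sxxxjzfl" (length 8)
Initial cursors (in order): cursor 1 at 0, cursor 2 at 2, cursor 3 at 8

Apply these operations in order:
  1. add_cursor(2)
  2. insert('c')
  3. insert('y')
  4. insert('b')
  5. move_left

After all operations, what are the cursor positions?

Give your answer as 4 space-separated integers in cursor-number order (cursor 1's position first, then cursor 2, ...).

After op 1 (add_cursor(2)): buffer="sxxxjzfl" (len 8), cursors c1@0 c2@2 c4@2 c3@8, authorship ........
After op 2 (insert('c')): buffer="csxccxxjzflc" (len 12), cursors c1@1 c2@5 c4@5 c3@12, authorship 1..24......3
After op 3 (insert('y')): buffer="cysxccyyxxjzflcy" (len 16), cursors c1@2 c2@8 c4@8 c3@16, authorship 11..2424......33
After op 4 (insert('b')): buffer="cybsxccyybbxxjzflcyb" (len 20), cursors c1@3 c2@11 c4@11 c3@20, authorship 111..242424......333
After op 5 (move_left): buffer="cybsxccyybbxxjzflcyb" (len 20), cursors c1@2 c2@10 c4@10 c3@19, authorship 111..242424......333

Answer: 2 10 19 10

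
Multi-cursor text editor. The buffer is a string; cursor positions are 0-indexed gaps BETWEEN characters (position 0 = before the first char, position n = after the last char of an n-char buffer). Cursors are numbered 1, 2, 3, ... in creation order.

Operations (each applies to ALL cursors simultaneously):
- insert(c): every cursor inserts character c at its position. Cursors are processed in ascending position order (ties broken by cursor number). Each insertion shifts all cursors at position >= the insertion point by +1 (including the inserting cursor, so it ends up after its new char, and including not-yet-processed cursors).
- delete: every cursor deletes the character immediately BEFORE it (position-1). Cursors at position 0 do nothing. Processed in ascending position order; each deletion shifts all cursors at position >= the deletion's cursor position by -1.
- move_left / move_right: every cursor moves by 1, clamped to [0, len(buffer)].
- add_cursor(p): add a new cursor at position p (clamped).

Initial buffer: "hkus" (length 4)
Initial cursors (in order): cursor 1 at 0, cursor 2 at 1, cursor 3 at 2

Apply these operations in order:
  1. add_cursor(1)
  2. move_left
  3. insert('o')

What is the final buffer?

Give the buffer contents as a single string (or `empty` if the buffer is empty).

Answer: ooohokus

Derivation:
After op 1 (add_cursor(1)): buffer="hkus" (len 4), cursors c1@0 c2@1 c4@1 c3@2, authorship ....
After op 2 (move_left): buffer="hkus" (len 4), cursors c1@0 c2@0 c4@0 c3@1, authorship ....
After op 3 (insert('o')): buffer="ooohokus" (len 8), cursors c1@3 c2@3 c4@3 c3@5, authorship 124.3...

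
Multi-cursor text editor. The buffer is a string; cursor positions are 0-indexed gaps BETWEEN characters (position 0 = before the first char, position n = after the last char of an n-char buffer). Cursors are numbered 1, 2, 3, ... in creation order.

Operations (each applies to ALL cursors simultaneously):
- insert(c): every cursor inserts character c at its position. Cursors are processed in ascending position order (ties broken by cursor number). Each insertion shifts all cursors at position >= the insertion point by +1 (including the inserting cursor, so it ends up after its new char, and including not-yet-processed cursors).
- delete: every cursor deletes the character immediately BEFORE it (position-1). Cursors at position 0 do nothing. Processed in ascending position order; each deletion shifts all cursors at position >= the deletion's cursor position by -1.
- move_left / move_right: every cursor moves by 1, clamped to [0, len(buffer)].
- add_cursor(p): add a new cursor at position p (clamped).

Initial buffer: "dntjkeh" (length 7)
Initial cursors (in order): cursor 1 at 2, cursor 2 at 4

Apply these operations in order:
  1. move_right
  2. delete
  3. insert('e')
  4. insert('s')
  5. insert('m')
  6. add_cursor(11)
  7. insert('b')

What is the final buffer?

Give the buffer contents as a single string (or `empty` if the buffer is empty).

After op 1 (move_right): buffer="dntjkeh" (len 7), cursors c1@3 c2@5, authorship .......
After op 2 (delete): buffer="dnjeh" (len 5), cursors c1@2 c2@3, authorship .....
After op 3 (insert('e')): buffer="dnejeeh" (len 7), cursors c1@3 c2@5, authorship ..1.2..
After op 4 (insert('s')): buffer="dnesjeseh" (len 9), cursors c1@4 c2@7, authorship ..11.22..
After op 5 (insert('m')): buffer="dnesmjesmeh" (len 11), cursors c1@5 c2@9, authorship ..111.222..
After op 6 (add_cursor(11)): buffer="dnesmjesmeh" (len 11), cursors c1@5 c2@9 c3@11, authorship ..111.222..
After op 7 (insert('b')): buffer="dnesmbjesmbehb" (len 14), cursors c1@6 c2@11 c3@14, authorship ..1111.2222..3

Answer: dnesmbjesmbehb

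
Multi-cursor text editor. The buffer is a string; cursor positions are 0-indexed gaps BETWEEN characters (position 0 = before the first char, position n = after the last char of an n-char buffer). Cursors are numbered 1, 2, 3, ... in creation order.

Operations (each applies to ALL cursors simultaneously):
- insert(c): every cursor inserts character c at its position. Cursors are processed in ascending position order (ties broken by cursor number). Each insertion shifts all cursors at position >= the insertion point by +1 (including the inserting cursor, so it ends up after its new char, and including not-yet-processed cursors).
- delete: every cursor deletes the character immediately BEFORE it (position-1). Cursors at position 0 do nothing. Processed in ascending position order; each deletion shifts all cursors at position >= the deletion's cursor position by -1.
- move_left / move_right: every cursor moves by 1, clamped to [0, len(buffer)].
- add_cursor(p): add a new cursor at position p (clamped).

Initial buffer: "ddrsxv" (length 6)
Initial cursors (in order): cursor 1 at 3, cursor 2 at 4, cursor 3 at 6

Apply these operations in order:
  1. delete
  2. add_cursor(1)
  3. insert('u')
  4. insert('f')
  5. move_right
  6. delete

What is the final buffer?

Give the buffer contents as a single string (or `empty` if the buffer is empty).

Answer: dufuufu

Derivation:
After op 1 (delete): buffer="ddx" (len 3), cursors c1@2 c2@2 c3@3, authorship ...
After op 2 (add_cursor(1)): buffer="ddx" (len 3), cursors c4@1 c1@2 c2@2 c3@3, authorship ...
After op 3 (insert('u')): buffer="duduuxu" (len 7), cursors c4@2 c1@5 c2@5 c3@7, authorship .4.12.3
After op 4 (insert('f')): buffer="dufduuffxuf" (len 11), cursors c4@3 c1@8 c2@8 c3@11, authorship .44.1212.33
After op 5 (move_right): buffer="dufduuffxuf" (len 11), cursors c4@4 c1@9 c2@9 c3@11, authorship .44.1212.33
After op 6 (delete): buffer="dufuufu" (len 7), cursors c4@3 c1@6 c2@6 c3@7, authorship .441213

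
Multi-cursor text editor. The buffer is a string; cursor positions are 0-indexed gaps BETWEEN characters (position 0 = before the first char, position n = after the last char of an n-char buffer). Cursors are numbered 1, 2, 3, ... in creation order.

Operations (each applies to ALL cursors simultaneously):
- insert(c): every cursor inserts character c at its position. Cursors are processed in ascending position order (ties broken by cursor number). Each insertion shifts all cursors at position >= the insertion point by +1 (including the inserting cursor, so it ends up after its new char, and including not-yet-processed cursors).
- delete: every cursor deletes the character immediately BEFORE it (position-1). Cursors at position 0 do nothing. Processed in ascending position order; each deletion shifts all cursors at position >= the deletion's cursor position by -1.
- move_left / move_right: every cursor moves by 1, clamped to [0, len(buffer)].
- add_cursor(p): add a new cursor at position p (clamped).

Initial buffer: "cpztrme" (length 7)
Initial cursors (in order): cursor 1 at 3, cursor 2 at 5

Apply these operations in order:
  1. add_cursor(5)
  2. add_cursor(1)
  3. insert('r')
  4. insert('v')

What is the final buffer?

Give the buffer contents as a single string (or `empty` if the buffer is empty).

Answer: crvpzrvtrrrvvme

Derivation:
After op 1 (add_cursor(5)): buffer="cpztrme" (len 7), cursors c1@3 c2@5 c3@5, authorship .......
After op 2 (add_cursor(1)): buffer="cpztrme" (len 7), cursors c4@1 c1@3 c2@5 c3@5, authorship .......
After op 3 (insert('r')): buffer="crpzrtrrrme" (len 11), cursors c4@2 c1@5 c2@9 c3@9, authorship .4..1..23..
After op 4 (insert('v')): buffer="crvpzrvtrrrvvme" (len 15), cursors c4@3 c1@7 c2@13 c3@13, authorship .44..11..2323..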